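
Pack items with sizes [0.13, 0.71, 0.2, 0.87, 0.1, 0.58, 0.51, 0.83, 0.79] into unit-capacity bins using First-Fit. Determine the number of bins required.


Place items sequentially using First-Fit:
  Item 0.13 -> new Bin 1
  Item 0.71 -> Bin 1 (now 0.84)
  Item 0.2 -> new Bin 2
  Item 0.87 -> new Bin 3
  Item 0.1 -> Bin 1 (now 0.94)
  Item 0.58 -> Bin 2 (now 0.78)
  Item 0.51 -> new Bin 4
  Item 0.83 -> new Bin 5
  Item 0.79 -> new Bin 6
Total bins used = 6

6


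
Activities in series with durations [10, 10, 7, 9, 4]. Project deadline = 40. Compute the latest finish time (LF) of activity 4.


LF(activity 4) = deadline - sum of successor durations
Successors: activities 5 through 5 with durations [4]
Sum of successor durations = 4
LF = 40 - 4 = 36

36


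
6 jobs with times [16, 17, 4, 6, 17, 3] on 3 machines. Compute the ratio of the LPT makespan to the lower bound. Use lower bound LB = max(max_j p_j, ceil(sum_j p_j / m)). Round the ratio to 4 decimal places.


LPT order: [17, 17, 16, 6, 4, 3]
Machine loads after assignment: [21, 20, 22]
LPT makespan = 22
Lower bound = max(max_job, ceil(total/3)) = max(17, 21) = 21
Ratio = 22 / 21 = 1.0476

1.0476


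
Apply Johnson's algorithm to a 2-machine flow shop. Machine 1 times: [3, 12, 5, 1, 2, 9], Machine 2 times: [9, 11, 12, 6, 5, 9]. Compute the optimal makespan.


Apply Johnson's rule:
  Group 1 (a <= b): [(4, 1, 6), (5, 2, 5), (1, 3, 9), (3, 5, 12), (6, 9, 9)]
  Group 2 (a > b): [(2, 12, 11)]
Optimal job order: [4, 5, 1, 3, 6, 2]
Schedule:
  Job 4: M1 done at 1, M2 done at 7
  Job 5: M1 done at 3, M2 done at 12
  Job 1: M1 done at 6, M2 done at 21
  Job 3: M1 done at 11, M2 done at 33
  Job 6: M1 done at 20, M2 done at 42
  Job 2: M1 done at 32, M2 done at 53
Makespan = 53

53


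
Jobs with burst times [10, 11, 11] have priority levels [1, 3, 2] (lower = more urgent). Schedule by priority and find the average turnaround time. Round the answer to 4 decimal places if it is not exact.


Sort by priority (ascending = highest first):
Order: [(1, 10), (2, 11), (3, 11)]
Completion times:
  Priority 1, burst=10, C=10
  Priority 2, burst=11, C=21
  Priority 3, burst=11, C=32
Average turnaround = 63/3 = 21.0

21.0


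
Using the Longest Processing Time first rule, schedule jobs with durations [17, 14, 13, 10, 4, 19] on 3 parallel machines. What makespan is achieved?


Sort jobs in decreasing order (LPT): [19, 17, 14, 13, 10, 4]
Assign each job to the least loaded machine:
  Machine 1: jobs [19, 4], load = 23
  Machine 2: jobs [17, 10], load = 27
  Machine 3: jobs [14, 13], load = 27
Makespan = max load = 27

27


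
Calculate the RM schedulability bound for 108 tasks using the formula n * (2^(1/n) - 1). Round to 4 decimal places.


Compute 2^(1/108) = 1.0064386691
Subtract 1: 1.0064386691 - 1 = 0.0064386691
Multiply by n: 108 * 0.0064386691 = 0.6953762628
Round to 4 dp: 0.6954

0.6954


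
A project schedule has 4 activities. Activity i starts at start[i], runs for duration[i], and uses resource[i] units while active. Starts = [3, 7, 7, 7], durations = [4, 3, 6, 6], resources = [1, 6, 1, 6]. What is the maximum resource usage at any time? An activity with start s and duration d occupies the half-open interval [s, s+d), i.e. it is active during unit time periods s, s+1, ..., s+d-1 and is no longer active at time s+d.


Each activity i is active on [start_i, start_i + duration_i).
Compute total resource usage per time slot:
  t=0: active resources = [], total = 0
  t=1: active resources = [], total = 0
  t=2: active resources = [], total = 0
  t=3: active resources = [1], total = 1
  t=4: active resources = [1], total = 1
  t=5: active resources = [1], total = 1
  t=6: active resources = [1], total = 1
  t=7: active resources = [6, 1, 6], total = 13
  t=8: active resources = [6, 1, 6], total = 13
  t=9: active resources = [6, 1, 6], total = 13
  t=10: active resources = [1, 6], total = 7
  t=11: active resources = [1, 6], total = 7
  t=12: active resources = [1, 6], total = 7
Peak resource demand = 13

13


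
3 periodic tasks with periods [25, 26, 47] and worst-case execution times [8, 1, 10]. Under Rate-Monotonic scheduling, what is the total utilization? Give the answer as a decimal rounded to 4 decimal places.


Compute individual utilizations (exact fractions):
  Task 1: C/T = 8/25 (approx. 0.32)
  Task 2: C/T = 1/26 (approx. 0.0385)
  Task 3: C/T = 10/47 (approx. 0.2128)
Total utilization U = 8/25 + 1/26 + 10/47 = 17451/30550
Rounded to 4 decimal places: U = 0.5712
RM (Liu & Layland) bound for 3 tasks = 0.779763; compare with U = 17451/30550 (approx. 0.571227)
U <= bound, so schedulable by RM sufficient condition.

0.5712


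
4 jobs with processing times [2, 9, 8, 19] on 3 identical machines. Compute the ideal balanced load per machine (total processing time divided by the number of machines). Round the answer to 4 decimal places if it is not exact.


Total processing time = 2 + 9 + 8 + 19 = 38
Number of machines = 3
Ideal balanced load = 38 / 3 = 12.6667

12.6667


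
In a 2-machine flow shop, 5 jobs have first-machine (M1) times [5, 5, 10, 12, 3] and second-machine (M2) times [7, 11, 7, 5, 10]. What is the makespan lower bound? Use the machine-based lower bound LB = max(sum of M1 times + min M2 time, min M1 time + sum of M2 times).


LB1 = sum(M1 times) + min(M2 times) = 35 + 5 = 40
LB2 = min(M1 times) + sum(M2 times) = 3 + 40 = 43
Lower bound = max(LB1, LB2) = max(40, 43) = 43

43


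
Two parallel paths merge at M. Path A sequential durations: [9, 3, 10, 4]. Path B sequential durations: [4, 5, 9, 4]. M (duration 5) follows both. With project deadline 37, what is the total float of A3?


Forward pass: ES(A3) = sum of predecessors on chain A = 12
EF = ES + duration = 12 + 10 = 22
Backward pass: LF(M) = deadline = 37; LS(M) = 37 - 5 = 32
LF(A3) = LS(M) - sum(successors on chain A) = 32 - 4 = 28
LS = LF - duration = 28 - 10 = 18
Total float = LS - ES = 18 - 12 = 6

6


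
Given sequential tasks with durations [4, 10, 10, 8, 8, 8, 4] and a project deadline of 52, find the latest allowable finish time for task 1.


LF(activity 1) = deadline - sum of successor durations
Successors: activities 2 through 7 with durations [10, 10, 8, 8, 8, 4]
Sum of successor durations = 48
LF = 52 - 48 = 4

4


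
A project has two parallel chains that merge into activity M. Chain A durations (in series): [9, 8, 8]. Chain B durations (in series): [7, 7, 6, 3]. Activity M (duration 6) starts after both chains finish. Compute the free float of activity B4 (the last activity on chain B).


ES(B4) = sum of predecessors on chain B = 20
EF(B4) = ES + duration = 20 + 3 = 23
Successor of B4 is M. ES(M) = max(sum(A), sum(B)) = max(25, 23) = 25
Free float = ES(successor) - EF(current) = 25 - 23 = 2

2


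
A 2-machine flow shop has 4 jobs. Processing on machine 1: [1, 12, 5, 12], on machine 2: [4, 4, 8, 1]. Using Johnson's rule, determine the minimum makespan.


Apply Johnson's rule:
  Group 1 (a <= b): [(1, 1, 4), (3, 5, 8)]
  Group 2 (a > b): [(2, 12, 4), (4, 12, 1)]
Optimal job order: [1, 3, 2, 4]
Schedule:
  Job 1: M1 done at 1, M2 done at 5
  Job 3: M1 done at 6, M2 done at 14
  Job 2: M1 done at 18, M2 done at 22
  Job 4: M1 done at 30, M2 done at 31
Makespan = 31

31


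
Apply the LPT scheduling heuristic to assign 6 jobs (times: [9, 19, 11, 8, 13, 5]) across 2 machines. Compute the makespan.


Sort jobs in decreasing order (LPT): [19, 13, 11, 9, 8, 5]
Assign each job to the least loaded machine:
  Machine 1: jobs [19, 9, 5], load = 33
  Machine 2: jobs [13, 11, 8], load = 32
Makespan = max load = 33

33


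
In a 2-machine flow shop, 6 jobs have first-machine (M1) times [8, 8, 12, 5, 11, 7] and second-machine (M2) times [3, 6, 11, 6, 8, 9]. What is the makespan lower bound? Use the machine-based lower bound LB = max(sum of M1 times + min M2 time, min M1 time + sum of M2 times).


LB1 = sum(M1 times) + min(M2 times) = 51 + 3 = 54
LB2 = min(M1 times) + sum(M2 times) = 5 + 43 = 48
Lower bound = max(LB1, LB2) = max(54, 48) = 54

54


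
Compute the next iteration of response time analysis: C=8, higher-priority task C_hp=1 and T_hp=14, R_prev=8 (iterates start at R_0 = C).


R_next = C + ceil(R_prev / T_hp) * C_hp
ceil(8 / 14) = ceil(0.5714) = 1
Interference = 1 * 1 = 1
R_next = 8 + 1 = 9

9


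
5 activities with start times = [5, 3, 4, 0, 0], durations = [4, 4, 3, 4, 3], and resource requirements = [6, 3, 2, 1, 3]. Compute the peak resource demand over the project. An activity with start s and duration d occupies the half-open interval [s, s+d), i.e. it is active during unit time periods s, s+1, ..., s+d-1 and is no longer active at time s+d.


Each activity i is active on [start_i, start_i + duration_i).
Compute total resource usage per time slot:
  t=0: active resources = [1, 3], total = 4
  t=1: active resources = [1, 3], total = 4
  t=2: active resources = [1, 3], total = 4
  t=3: active resources = [3, 1], total = 4
  t=4: active resources = [3, 2], total = 5
  t=5: active resources = [6, 3, 2], total = 11
  t=6: active resources = [6, 3, 2], total = 11
  t=7: active resources = [6], total = 6
  t=8: active resources = [6], total = 6
Peak resource demand = 11

11


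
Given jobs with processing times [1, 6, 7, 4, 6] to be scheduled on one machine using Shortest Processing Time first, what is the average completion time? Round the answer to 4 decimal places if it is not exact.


Sort jobs by processing time (SPT order): [1, 4, 6, 6, 7]
Compute completion times sequentially:
  Job 1: processing = 1, completes at 1
  Job 2: processing = 4, completes at 5
  Job 3: processing = 6, completes at 11
  Job 4: processing = 6, completes at 17
  Job 5: processing = 7, completes at 24
Sum of completion times = 58
Average completion time = 58/5 = 11.6

11.6


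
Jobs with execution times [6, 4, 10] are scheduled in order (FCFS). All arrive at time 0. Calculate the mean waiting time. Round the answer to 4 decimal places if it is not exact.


FCFS order (as given): [6, 4, 10]
Waiting times:
  Job 1: wait = 0
  Job 2: wait = 6
  Job 3: wait = 10
Sum of waiting times = 16
Average waiting time = 16/3 = 5.3333

5.3333


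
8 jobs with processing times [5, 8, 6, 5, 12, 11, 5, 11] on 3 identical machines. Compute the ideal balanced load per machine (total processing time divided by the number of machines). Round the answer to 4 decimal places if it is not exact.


Total processing time = 5 + 8 + 6 + 5 + 12 + 11 + 5 + 11 = 63
Number of machines = 3
Ideal balanced load = 63 / 3 = 21.0

21.0


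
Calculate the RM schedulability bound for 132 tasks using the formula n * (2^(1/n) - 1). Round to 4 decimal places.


Compute 2^(1/132) = 1.0052649263
Subtract 1: 1.0052649263 - 1 = 0.0052649263
Multiply by n: 132 * 0.0052649263 = 0.6949702716
Round to 4 dp: 0.6950

0.6950


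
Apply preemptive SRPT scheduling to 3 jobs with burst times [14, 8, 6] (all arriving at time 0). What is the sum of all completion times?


Since all jobs arrive at t=0, SRPT equals SPT ordering.
SPT order: [6, 8, 14]
Completion times:
  Job 1: p=6, C=6
  Job 2: p=8, C=14
  Job 3: p=14, C=28
Total completion time = 6 + 14 + 28 = 48

48


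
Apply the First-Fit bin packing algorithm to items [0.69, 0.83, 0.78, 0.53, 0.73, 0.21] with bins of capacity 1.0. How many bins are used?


Place items sequentially using First-Fit:
  Item 0.69 -> new Bin 1
  Item 0.83 -> new Bin 2
  Item 0.78 -> new Bin 3
  Item 0.53 -> new Bin 4
  Item 0.73 -> new Bin 5
  Item 0.21 -> Bin 1 (now 0.9)
Total bins used = 5

5


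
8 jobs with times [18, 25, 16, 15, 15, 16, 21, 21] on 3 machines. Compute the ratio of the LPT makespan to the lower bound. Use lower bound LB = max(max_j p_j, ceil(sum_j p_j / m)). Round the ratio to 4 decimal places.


LPT order: [25, 21, 21, 18, 16, 16, 15, 15]
Machine loads after assignment: [41, 54, 52]
LPT makespan = 54
Lower bound = max(max_job, ceil(total/3)) = max(25, 49) = 49
Ratio = 54 / 49 = 1.102

1.102


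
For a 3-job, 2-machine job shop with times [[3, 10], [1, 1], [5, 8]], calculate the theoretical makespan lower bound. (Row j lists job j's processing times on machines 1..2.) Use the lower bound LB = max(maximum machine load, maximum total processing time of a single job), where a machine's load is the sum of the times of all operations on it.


Machine loads:
  Machine 1: 3 + 1 + 5 = 9
  Machine 2: 10 + 1 + 8 = 19
Max machine load = 19
Job totals:
  Job 1: 13
  Job 2: 2
  Job 3: 13
Max job total = 13
Lower bound = max(19, 13) = 19

19


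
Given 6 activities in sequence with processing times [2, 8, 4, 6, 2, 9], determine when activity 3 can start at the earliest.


Activity 3 starts after activities 1 through 2 complete.
Predecessor durations: [2, 8]
ES = 2 + 8 = 10

10


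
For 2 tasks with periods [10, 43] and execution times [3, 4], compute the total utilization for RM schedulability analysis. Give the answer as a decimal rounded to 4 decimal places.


Compute individual utilizations (exact fractions):
  Task 1: C/T = 3/10 (approx. 0.3)
  Task 2: C/T = 4/43 (approx. 0.093)
Total utilization U = 3/10 + 4/43 = 169/430
Rounded to 4 decimal places: U = 0.3930
RM (Liu & Layland) bound for 2 tasks = 0.828427; compare with U = 169/430 (approx. 0.393023)
U <= bound, so schedulable by RM sufficient condition.

0.3930


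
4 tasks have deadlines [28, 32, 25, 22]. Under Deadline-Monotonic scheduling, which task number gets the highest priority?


Sort tasks by relative deadline (ascending):
  Task 4: deadline = 22
  Task 3: deadline = 25
  Task 1: deadline = 28
  Task 2: deadline = 32
Priority order (highest first): [4, 3, 1, 2]
Highest priority task = 4

4


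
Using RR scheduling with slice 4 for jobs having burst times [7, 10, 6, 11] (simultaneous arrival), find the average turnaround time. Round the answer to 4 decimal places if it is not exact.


Time quantum = 4
Execution trace:
  J1 runs 4 units, time = 4
  J2 runs 4 units, time = 8
  J3 runs 4 units, time = 12
  J4 runs 4 units, time = 16
  J1 runs 3 units, time = 19
  J2 runs 4 units, time = 23
  J3 runs 2 units, time = 25
  J4 runs 4 units, time = 29
  J2 runs 2 units, time = 31
  J4 runs 3 units, time = 34
Finish times: [19, 31, 25, 34]
Average turnaround = 109/4 = 27.25

27.25


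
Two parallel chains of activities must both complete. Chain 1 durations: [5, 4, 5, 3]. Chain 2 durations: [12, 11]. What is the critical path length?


Path A total = 5 + 4 + 5 + 3 = 17
Path B total = 12 + 11 = 23
Critical path = longest path = max(17, 23) = 23

23


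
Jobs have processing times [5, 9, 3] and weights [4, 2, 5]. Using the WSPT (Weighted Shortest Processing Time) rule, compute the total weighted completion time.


Compute p/w ratios and sort ascending (WSPT): [(3, 5), (5, 4), (9, 2)]
Compute weighted completion times:
  Job (p=3,w=5): C=3, w*C=5*3=15
  Job (p=5,w=4): C=8, w*C=4*8=32
  Job (p=9,w=2): C=17, w*C=2*17=34
Total weighted completion time = 81

81


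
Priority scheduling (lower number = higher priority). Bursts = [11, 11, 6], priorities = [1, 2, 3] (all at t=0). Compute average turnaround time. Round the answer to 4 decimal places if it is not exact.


Sort by priority (ascending = highest first):
Order: [(1, 11), (2, 11), (3, 6)]
Completion times:
  Priority 1, burst=11, C=11
  Priority 2, burst=11, C=22
  Priority 3, burst=6, C=28
Average turnaround = 61/3 = 20.3333

20.3333


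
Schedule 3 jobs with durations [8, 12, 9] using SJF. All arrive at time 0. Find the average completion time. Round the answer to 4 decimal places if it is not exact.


SJF order (ascending): [8, 9, 12]
Completion times:
  Job 1: burst=8, C=8
  Job 2: burst=9, C=17
  Job 3: burst=12, C=29
Average completion = 54/3 = 18.0

18.0


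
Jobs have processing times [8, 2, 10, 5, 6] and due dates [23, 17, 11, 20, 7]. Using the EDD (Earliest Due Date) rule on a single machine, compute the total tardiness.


Sort by due date (EDD order): [(6, 7), (10, 11), (2, 17), (5, 20), (8, 23)]
Compute completion times and tardiness:
  Job 1: p=6, d=7, C=6, tardiness=max(0,6-7)=0
  Job 2: p=10, d=11, C=16, tardiness=max(0,16-11)=5
  Job 3: p=2, d=17, C=18, tardiness=max(0,18-17)=1
  Job 4: p=5, d=20, C=23, tardiness=max(0,23-20)=3
  Job 5: p=8, d=23, C=31, tardiness=max(0,31-23)=8
Total tardiness = 17

17


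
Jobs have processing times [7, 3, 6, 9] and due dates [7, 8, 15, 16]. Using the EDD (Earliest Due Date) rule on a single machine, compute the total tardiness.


Sort by due date (EDD order): [(7, 7), (3, 8), (6, 15), (9, 16)]
Compute completion times and tardiness:
  Job 1: p=7, d=7, C=7, tardiness=max(0,7-7)=0
  Job 2: p=3, d=8, C=10, tardiness=max(0,10-8)=2
  Job 3: p=6, d=15, C=16, tardiness=max(0,16-15)=1
  Job 4: p=9, d=16, C=25, tardiness=max(0,25-16)=9
Total tardiness = 12

12


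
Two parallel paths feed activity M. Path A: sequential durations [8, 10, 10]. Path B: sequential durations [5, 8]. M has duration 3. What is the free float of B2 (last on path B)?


ES(B2) = sum of predecessors on chain B = 5
EF(B2) = ES + duration = 5 + 8 = 13
Successor of B2 is M. ES(M) = max(sum(A), sum(B)) = max(28, 13) = 28
Free float = ES(successor) - EF(current) = 28 - 13 = 15

15


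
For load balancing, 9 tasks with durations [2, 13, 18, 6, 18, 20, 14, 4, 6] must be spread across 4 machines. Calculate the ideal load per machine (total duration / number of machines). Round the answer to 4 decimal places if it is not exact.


Total processing time = 2 + 13 + 18 + 6 + 18 + 20 + 14 + 4 + 6 = 101
Number of machines = 4
Ideal balanced load = 101 / 4 = 25.25

25.25


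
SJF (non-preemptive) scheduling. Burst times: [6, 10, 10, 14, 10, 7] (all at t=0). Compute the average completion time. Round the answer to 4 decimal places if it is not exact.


SJF order (ascending): [6, 7, 10, 10, 10, 14]
Completion times:
  Job 1: burst=6, C=6
  Job 2: burst=7, C=13
  Job 3: burst=10, C=23
  Job 4: burst=10, C=33
  Job 5: burst=10, C=43
  Job 6: burst=14, C=57
Average completion = 175/6 = 29.1667

29.1667


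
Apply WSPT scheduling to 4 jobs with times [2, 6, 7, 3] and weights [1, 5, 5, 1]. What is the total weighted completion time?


Compute p/w ratios and sort ascending (WSPT): [(6, 5), (7, 5), (2, 1), (3, 1)]
Compute weighted completion times:
  Job (p=6,w=5): C=6, w*C=5*6=30
  Job (p=7,w=5): C=13, w*C=5*13=65
  Job (p=2,w=1): C=15, w*C=1*15=15
  Job (p=3,w=1): C=18, w*C=1*18=18
Total weighted completion time = 128

128


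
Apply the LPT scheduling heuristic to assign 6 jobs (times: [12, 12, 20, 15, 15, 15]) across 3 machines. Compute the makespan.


Sort jobs in decreasing order (LPT): [20, 15, 15, 15, 12, 12]
Assign each job to the least loaded machine:
  Machine 1: jobs [20, 12], load = 32
  Machine 2: jobs [15, 15], load = 30
  Machine 3: jobs [15, 12], load = 27
Makespan = max load = 32

32


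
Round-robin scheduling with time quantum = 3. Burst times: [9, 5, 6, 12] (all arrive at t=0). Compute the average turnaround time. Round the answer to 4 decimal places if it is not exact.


Time quantum = 3
Execution trace:
  J1 runs 3 units, time = 3
  J2 runs 3 units, time = 6
  J3 runs 3 units, time = 9
  J4 runs 3 units, time = 12
  J1 runs 3 units, time = 15
  J2 runs 2 units, time = 17
  J3 runs 3 units, time = 20
  J4 runs 3 units, time = 23
  J1 runs 3 units, time = 26
  J4 runs 3 units, time = 29
  J4 runs 3 units, time = 32
Finish times: [26, 17, 20, 32]
Average turnaround = 95/4 = 23.75

23.75


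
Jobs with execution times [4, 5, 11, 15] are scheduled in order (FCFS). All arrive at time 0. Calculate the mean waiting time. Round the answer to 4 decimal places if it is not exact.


FCFS order (as given): [4, 5, 11, 15]
Waiting times:
  Job 1: wait = 0
  Job 2: wait = 4
  Job 3: wait = 9
  Job 4: wait = 20
Sum of waiting times = 33
Average waiting time = 33/4 = 8.25

8.25


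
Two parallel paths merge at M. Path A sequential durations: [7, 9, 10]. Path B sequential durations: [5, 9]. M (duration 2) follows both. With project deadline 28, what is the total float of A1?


Forward pass: ES(A1) = sum of predecessors on chain A = 0
EF = ES + duration = 0 + 7 = 7
Backward pass: LF(M) = deadline = 28; LS(M) = 28 - 2 = 26
LF(A1) = LS(M) - sum(successors on chain A) = 26 - 19 = 7
LS = LF - duration = 7 - 7 = 0
Total float = LS - ES = 0 - 0 = 0

0


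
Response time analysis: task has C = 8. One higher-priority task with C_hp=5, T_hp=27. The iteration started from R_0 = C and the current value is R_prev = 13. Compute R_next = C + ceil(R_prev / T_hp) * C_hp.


R_next = C + ceil(R_prev / T_hp) * C_hp
ceil(13 / 27) = ceil(0.4815) = 1
Interference = 1 * 5 = 5
R_next = 8 + 5 = 13
R_next = R_prev, so the iteration has converged (response time = 13).

13


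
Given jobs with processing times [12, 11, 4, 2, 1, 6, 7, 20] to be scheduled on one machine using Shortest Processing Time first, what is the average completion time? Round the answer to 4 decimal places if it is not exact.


Sort jobs by processing time (SPT order): [1, 2, 4, 6, 7, 11, 12, 20]
Compute completion times sequentially:
  Job 1: processing = 1, completes at 1
  Job 2: processing = 2, completes at 3
  Job 3: processing = 4, completes at 7
  Job 4: processing = 6, completes at 13
  Job 5: processing = 7, completes at 20
  Job 6: processing = 11, completes at 31
  Job 7: processing = 12, completes at 43
  Job 8: processing = 20, completes at 63
Sum of completion times = 181
Average completion time = 181/8 = 22.625

22.625


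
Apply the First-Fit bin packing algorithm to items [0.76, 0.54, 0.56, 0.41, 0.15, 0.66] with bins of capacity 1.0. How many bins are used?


Place items sequentially using First-Fit:
  Item 0.76 -> new Bin 1
  Item 0.54 -> new Bin 2
  Item 0.56 -> new Bin 3
  Item 0.41 -> Bin 2 (now 0.95)
  Item 0.15 -> Bin 1 (now 0.91)
  Item 0.66 -> new Bin 4
Total bins used = 4

4


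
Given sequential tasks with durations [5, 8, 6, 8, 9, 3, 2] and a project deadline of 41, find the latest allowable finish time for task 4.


LF(activity 4) = deadline - sum of successor durations
Successors: activities 5 through 7 with durations [9, 3, 2]
Sum of successor durations = 14
LF = 41 - 14 = 27

27


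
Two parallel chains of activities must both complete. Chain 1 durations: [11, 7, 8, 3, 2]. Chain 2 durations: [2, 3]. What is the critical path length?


Path A total = 11 + 7 + 8 + 3 + 2 = 31
Path B total = 2 + 3 = 5
Critical path = longest path = max(31, 5) = 31

31


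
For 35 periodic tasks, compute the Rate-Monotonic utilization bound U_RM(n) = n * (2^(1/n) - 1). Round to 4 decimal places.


Compute 2^(1/35) = 1.0200016094
Subtract 1: 1.0200016094 - 1 = 0.0200016094
Multiply by n: 35 * 0.0200016094 = 0.7000563290
Round to 4 dp: 0.7001

0.7001


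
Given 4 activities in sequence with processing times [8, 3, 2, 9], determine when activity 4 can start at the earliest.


Activity 4 starts after activities 1 through 3 complete.
Predecessor durations: [8, 3, 2]
ES = 8 + 3 + 2 = 13

13


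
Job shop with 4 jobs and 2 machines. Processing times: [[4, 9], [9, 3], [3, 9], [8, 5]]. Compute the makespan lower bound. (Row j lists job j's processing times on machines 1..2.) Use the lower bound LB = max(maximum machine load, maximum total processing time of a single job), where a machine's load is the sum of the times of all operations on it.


Machine loads:
  Machine 1: 4 + 9 + 3 + 8 = 24
  Machine 2: 9 + 3 + 9 + 5 = 26
Max machine load = 26
Job totals:
  Job 1: 13
  Job 2: 12
  Job 3: 12
  Job 4: 13
Max job total = 13
Lower bound = max(26, 13) = 26

26


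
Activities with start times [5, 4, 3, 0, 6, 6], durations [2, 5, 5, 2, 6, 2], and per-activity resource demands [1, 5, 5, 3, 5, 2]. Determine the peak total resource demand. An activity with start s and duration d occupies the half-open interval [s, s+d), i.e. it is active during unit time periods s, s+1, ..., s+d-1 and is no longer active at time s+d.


Each activity i is active on [start_i, start_i + duration_i).
Compute total resource usage per time slot:
  t=0: active resources = [3], total = 3
  t=1: active resources = [3], total = 3
  t=2: active resources = [], total = 0
  t=3: active resources = [5], total = 5
  t=4: active resources = [5, 5], total = 10
  t=5: active resources = [1, 5, 5], total = 11
  t=6: active resources = [1, 5, 5, 5, 2], total = 18
  t=7: active resources = [5, 5, 5, 2], total = 17
  t=8: active resources = [5, 5], total = 10
  t=9: active resources = [5], total = 5
  t=10: active resources = [5], total = 5
  t=11: active resources = [5], total = 5
Peak resource demand = 18

18


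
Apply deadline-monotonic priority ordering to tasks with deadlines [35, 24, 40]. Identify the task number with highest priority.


Sort tasks by relative deadline (ascending):
  Task 2: deadline = 24
  Task 1: deadline = 35
  Task 3: deadline = 40
Priority order (highest first): [2, 1, 3]
Highest priority task = 2

2


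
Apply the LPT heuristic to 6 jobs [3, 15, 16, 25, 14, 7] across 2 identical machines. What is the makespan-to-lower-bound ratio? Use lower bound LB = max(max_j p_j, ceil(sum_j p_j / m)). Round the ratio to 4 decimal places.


LPT order: [25, 16, 15, 14, 7, 3]
Machine loads after assignment: [39, 41]
LPT makespan = 41
Lower bound = max(max_job, ceil(total/2)) = max(25, 40) = 40
Ratio = 41 / 40 = 1.025

1.025


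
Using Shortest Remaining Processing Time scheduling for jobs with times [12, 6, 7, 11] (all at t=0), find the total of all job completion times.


Since all jobs arrive at t=0, SRPT equals SPT ordering.
SPT order: [6, 7, 11, 12]
Completion times:
  Job 1: p=6, C=6
  Job 2: p=7, C=13
  Job 3: p=11, C=24
  Job 4: p=12, C=36
Total completion time = 6 + 13 + 24 + 36 = 79

79


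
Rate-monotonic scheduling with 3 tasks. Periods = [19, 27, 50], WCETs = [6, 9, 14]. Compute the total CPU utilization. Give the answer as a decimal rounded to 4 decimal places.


Compute individual utilizations (exact fractions):
  Task 1: C/T = 6/19 (approx. 0.3158)
  Task 2: C/T = 9/27 = 1/3 (approx. 0.3333)
  Task 3: C/T = 14/50 = 7/25 (approx. 0.28)
Total utilization U = 6/19 + 1/3 + 7/25 = 1324/1425
Rounded to 4 decimal places: U = 0.9291
RM (Liu & Layland) bound for 3 tasks = 0.779763; compare with U = 1324/1425 (approx. 0.929123)
bound < U <= 1, so the RM sufficient condition is not met (inconclusive; an exact test such as response-time analysis is needed).

0.9291


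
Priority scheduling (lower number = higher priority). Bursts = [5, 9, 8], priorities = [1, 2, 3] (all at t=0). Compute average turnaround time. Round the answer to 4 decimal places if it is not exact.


Sort by priority (ascending = highest first):
Order: [(1, 5), (2, 9), (3, 8)]
Completion times:
  Priority 1, burst=5, C=5
  Priority 2, burst=9, C=14
  Priority 3, burst=8, C=22
Average turnaround = 41/3 = 13.6667

13.6667


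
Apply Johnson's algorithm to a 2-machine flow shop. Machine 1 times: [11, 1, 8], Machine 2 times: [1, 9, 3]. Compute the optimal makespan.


Apply Johnson's rule:
  Group 1 (a <= b): [(2, 1, 9)]
  Group 2 (a > b): [(3, 8, 3), (1, 11, 1)]
Optimal job order: [2, 3, 1]
Schedule:
  Job 2: M1 done at 1, M2 done at 10
  Job 3: M1 done at 9, M2 done at 13
  Job 1: M1 done at 20, M2 done at 21
Makespan = 21

21


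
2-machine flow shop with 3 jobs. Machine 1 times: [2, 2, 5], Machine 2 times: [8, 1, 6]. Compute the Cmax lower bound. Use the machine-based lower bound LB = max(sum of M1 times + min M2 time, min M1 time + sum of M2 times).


LB1 = sum(M1 times) + min(M2 times) = 9 + 1 = 10
LB2 = min(M1 times) + sum(M2 times) = 2 + 15 = 17
Lower bound = max(LB1, LB2) = max(10, 17) = 17

17


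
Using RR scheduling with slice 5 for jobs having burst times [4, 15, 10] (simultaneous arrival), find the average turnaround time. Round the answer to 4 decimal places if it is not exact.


Time quantum = 5
Execution trace:
  J1 runs 4 units, time = 4
  J2 runs 5 units, time = 9
  J3 runs 5 units, time = 14
  J2 runs 5 units, time = 19
  J3 runs 5 units, time = 24
  J2 runs 5 units, time = 29
Finish times: [4, 29, 24]
Average turnaround = 57/3 = 19.0

19.0


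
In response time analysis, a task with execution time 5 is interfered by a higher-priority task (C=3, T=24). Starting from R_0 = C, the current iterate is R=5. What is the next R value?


R_next = C + ceil(R_prev / T_hp) * C_hp
ceil(5 / 24) = ceil(0.2083) = 1
Interference = 1 * 3 = 3
R_next = 5 + 3 = 8

8


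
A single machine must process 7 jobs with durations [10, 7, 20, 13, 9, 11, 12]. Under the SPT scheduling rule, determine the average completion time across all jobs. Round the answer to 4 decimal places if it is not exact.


Sort jobs by processing time (SPT order): [7, 9, 10, 11, 12, 13, 20]
Compute completion times sequentially:
  Job 1: processing = 7, completes at 7
  Job 2: processing = 9, completes at 16
  Job 3: processing = 10, completes at 26
  Job 4: processing = 11, completes at 37
  Job 5: processing = 12, completes at 49
  Job 6: processing = 13, completes at 62
  Job 7: processing = 20, completes at 82
Sum of completion times = 279
Average completion time = 279/7 = 39.8571

39.8571


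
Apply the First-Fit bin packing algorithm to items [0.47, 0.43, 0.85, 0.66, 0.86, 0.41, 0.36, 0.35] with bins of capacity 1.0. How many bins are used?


Place items sequentially using First-Fit:
  Item 0.47 -> new Bin 1
  Item 0.43 -> Bin 1 (now 0.9)
  Item 0.85 -> new Bin 2
  Item 0.66 -> new Bin 3
  Item 0.86 -> new Bin 4
  Item 0.41 -> new Bin 5
  Item 0.36 -> Bin 5 (now 0.77)
  Item 0.35 -> new Bin 6
Total bins used = 6

6


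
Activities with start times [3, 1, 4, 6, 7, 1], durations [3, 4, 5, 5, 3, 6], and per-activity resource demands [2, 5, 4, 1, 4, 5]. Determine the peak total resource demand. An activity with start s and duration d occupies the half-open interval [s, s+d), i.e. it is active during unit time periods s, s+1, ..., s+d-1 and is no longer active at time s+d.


Each activity i is active on [start_i, start_i + duration_i).
Compute total resource usage per time slot:
  t=0: active resources = [], total = 0
  t=1: active resources = [5, 5], total = 10
  t=2: active resources = [5, 5], total = 10
  t=3: active resources = [2, 5, 5], total = 12
  t=4: active resources = [2, 5, 4, 5], total = 16
  t=5: active resources = [2, 4, 5], total = 11
  t=6: active resources = [4, 1, 5], total = 10
  t=7: active resources = [4, 1, 4], total = 9
  t=8: active resources = [4, 1, 4], total = 9
  t=9: active resources = [1, 4], total = 5
  t=10: active resources = [1], total = 1
Peak resource demand = 16

16


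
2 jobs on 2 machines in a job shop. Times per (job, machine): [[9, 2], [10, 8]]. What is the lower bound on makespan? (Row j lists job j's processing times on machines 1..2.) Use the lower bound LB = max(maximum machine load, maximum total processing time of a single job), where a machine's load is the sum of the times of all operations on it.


Machine loads:
  Machine 1: 9 + 10 = 19
  Machine 2: 2 + 8 = 10
Max machine load = 19
Job totals:
  Job 1: 11
  Job 2: 18
Max job total = 18
Lower bound = max(19, 18) = 19

19


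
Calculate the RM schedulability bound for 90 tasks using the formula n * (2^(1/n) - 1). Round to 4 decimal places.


Compute 2^(1/90) = 1.0077313692
Subtract 1: 1.0077313692 - 1 = 0.0077313692
Multiply by n: 90 * 0.0077313692 = 0.6958232280
Round to 4 dp: 0.6958

0.6958


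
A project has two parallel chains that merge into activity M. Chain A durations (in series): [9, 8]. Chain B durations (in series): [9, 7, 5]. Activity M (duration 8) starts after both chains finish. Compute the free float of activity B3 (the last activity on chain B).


ES(B3) = sum of predecessors on chain B = 16
EF(B3) = ES + duration = 16 + 5 = 21
Successor of B3 is M. ES(M) = max(sum(A), sum(B)) = max(17, 21) = 21
Free float = ES(successor) - EF(current) = 21 - 21 = 0

0


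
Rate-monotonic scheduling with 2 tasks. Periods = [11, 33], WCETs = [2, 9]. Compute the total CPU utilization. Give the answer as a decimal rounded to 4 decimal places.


Compute individual utilizations (exact fractions):
  Task 1: C/T = 2/11 (approx. 0.1818)
  Task 2: C/T = 9/33 = 3/11 (approx. 0.2727)
Total utilization U = 2/11 + 3/11 = 5/11
Rounded to 4 decimal places: U = 0.4545
RM (Liu & Layland) bound for 2 tasks = 0.828427; compare with U = 5/11 (approx. 0.454545)
U <= bound, so schedulable by RM sufficient condition.

0.4545


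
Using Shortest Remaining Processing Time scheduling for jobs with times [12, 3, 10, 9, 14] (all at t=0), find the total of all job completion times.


Since all jobs arrive at t=0, SRPT equals SPT ordering.
SPT order: [3, 9, 10, 12, 14]
Completion times:
  Job 1: p=3, C=3
  Job 2: p=9, C=12
  Job 3: p=10, C=22
  Job 4: p=12, C=34
  Job 5: p=14, C=48
Total completion time = 3 + 12 + 22 + 34 + 48 = 119

119


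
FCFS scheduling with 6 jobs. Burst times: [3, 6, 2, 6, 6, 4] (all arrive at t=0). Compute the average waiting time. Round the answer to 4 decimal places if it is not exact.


FCFS order (as given): [3, 6, 2, 6, 6, 4]
Waiting times:
  Job 1: wait = 0
  Job 2: wait = 3
  Job 3: wait = 9
  Job 4: wait = 11
  Job 5: wait = 17
  Job 6: wait = 23
Sum of waiting times = 63
Average waiting time = 63/6 = 10.5

10.5


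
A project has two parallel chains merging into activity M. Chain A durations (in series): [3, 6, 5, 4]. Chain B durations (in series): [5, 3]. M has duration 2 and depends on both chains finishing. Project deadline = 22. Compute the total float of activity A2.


Forward pass: ES(A2) = sum of predecessors on chain A = 3
EF = ES + duration = 3 + 6 = 9
Backward pass: LF(M) = deadline = 22; LS(M) = 22 - 2 = 20
LF(A2) = LS(M) - sum(successors on chain A) = 20 - 9 = 11
LS = LF - duration = 11 - 6 = 5
Total float = LS - ES = 5 - 3 = 2

2


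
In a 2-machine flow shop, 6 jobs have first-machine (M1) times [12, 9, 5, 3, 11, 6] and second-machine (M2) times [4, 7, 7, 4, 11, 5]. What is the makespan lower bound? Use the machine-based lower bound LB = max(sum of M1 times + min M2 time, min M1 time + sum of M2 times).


LB1 = sum(M1 times) + min(M2 times) = 46 + 4 = 50
LB2 = min(M1 times) + sum(M2 times) = 3 + 38 = 41
Lower bound = max(LB1, LB2) = max(50, 41) = 50

50


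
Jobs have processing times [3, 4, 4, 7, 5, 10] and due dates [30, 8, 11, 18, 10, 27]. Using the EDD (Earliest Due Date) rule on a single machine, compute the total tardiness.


Sort by due date (EDD order): [(4, 8), (5, 10), (4, 11), (7, 18), (10, 27), (3, 30)]
Compute completion times and tardiness:
  Job 1: p=4, d=8, C=4, tardiness=max(0,4-8)=0
  Job 2: p=5, d=10, C=9, tardiness=max(0,9-10)=0
  Job 3: p=4, d=11, C=13, tardiness=max(0,13-11)=2
  Job 4: p=7, d=18, C=20, tardiness=max(0,20-18)=2
  Job 5: p=10, d=27, C=30, tardiness=max(0,30-27)=3
  Job 6: p=3, d=30, C=33, tardiness=max(0,33-30)=3
Total tardiness = 10

10


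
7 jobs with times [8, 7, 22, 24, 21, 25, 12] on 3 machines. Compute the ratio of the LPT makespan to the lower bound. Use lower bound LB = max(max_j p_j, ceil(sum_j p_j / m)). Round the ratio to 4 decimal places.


LPT order: [25, 24, 22, 21, 12, 8, 7]
Machine loads after assignment: [40, 36, 43]
LPT makespan = 43
Lower bound = max(max_job, ceil(total/3)) = max(25, 40) = 40
Ratio = 43 / 40 = 1.075

1.075


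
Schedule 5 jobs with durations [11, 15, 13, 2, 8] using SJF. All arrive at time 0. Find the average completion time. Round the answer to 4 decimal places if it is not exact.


SJF order (ascending): [2, 8, 11, 13, 15]
Completion times:
  Job 1: burst=2, C=2
  Job 2: burst=8, C=10
  Job 3: burst=11, C=21
  Job 4: burst=13, C=34
  Job 5: burst=15, C=49
Average completion = 116/5 = 23.2

23.2


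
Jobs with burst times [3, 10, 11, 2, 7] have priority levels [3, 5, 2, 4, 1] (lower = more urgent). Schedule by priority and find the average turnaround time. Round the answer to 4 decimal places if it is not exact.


Sort by priority (ascending = highest first):
Order: [(1, 7), (2, 11), (3, 3), (4, 2), (5, 10)]
Completion times:
  Priority 1, burst=7, C=7
  Priority 2, burst=11, C=18
  Priority 3, burst=3, C=21
  Priority 4, burst=2, C=23
  Priority 5, burst=10, C=33
Average turnaround = 102/5 = 20.4

20.4


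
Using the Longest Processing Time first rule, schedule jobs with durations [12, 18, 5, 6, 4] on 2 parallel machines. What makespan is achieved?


Sort jobs in decreasing order (LPT): [18, 12, 6, 5, 4]
Assign each job to the least loaded machine:
  Machine 1: jobs [18, 5], load = 23
  Machine 2: jobs [12, 6, 4], load = 22
Makespan = max load = 23

23


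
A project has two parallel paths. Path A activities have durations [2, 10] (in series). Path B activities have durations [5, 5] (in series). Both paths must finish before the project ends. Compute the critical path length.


Path A total = 2 + 10 = 12
Path B total = 5 + 5 = 10
Critical path = longest path = max(12, 10) = 12

12


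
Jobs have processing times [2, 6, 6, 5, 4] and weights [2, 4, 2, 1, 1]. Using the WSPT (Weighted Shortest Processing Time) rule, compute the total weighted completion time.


Compute p/w ratios and sort ascending (WSPT): [(2, 2), (6, 4), (6, 2), (4, 1), (5, 1)]
Compute weighted completion times:
  Job (p=2,w=2): C=2, w*C=2*2=4
  Job (p=6,w=4): C=8, w*C=4*8=32
  Job (p=6,w=2): C=14, w*C=2*14=28
  Job (p=4,w=1): C=18, w*C=1*18=18
  Job (p=5,w=1): C=23, w*C=1*23=23
Total weighted completion time = 105

105


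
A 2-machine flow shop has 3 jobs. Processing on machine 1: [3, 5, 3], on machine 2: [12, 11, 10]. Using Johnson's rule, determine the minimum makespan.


Apply Johnson's rule:
  Group 1 (a <= b): [(1, 3, 12), (3, 3, 10), (2, 5, 11)]
  Group 2 (a > b): []
Optimal job order: [1, 3, 2]
Schedule:
  Job 1: M1 done at 3, M2 done at 15
  Job 3: M1 done at 6, M2 done at 25
  Job 2: M1 done at 11, M2 done at 36
Makespan = 36

36


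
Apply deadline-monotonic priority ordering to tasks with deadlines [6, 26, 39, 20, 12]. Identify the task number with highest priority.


Sort tasks by relative deadline (ascending):
  Task 1: deadline = 6
  Task 5: deadline = 12
  Task 4: deadline = 20
  Task 2: deadline = 26
  Task 3: deadline = 39
Priority order (highest first): [1, 5, 4, 2, 3]
Highest priority task = 1

1


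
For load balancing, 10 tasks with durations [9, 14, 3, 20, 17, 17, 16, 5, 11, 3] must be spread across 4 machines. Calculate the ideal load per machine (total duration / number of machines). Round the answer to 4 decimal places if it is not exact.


Total processing time = 9 + 14 + 3 + 20 + 17 + 17 + 16 + 5 + 11 + 3 = 115
Number of machines = 4
Ideal balanced load = 115 / 4 = 28.75

28.75


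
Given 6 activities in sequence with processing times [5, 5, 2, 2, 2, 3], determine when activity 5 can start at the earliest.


Activity 5 starts after activities 1 through 4 complete.
Predecessor durations: [5, 5, 2, 2]
ES = 5 + 5 + 2 + 2 = 14

14


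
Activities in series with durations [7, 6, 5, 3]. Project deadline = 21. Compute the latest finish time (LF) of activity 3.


LF(activity 3) = deadline - sum of successor durations
Successors: activities 4 through 4 with durations [3]
Sum of successor durations = 3
LF = 21 - 3 = 18

18


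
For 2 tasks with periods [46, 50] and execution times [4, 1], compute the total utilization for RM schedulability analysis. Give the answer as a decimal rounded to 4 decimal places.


Compute individual utilizations (exact fractions):
  Task 1: C/T = 4/46 = 2/23 (approx. 0.087)
  Task 2: C/T = 1/50 (approx. 0.02)
Total utilization U = 2/23 + 1/50 = 123/1150
Rounded to 4 decimal places: U = 0.1070
RM (Liu & Layland) bound for 2 tasks = 0.828427; compare with U = 123/1150 (approx. 0.106957)
U <= bound, so schedulable by RM sufficient condition.

0.1070


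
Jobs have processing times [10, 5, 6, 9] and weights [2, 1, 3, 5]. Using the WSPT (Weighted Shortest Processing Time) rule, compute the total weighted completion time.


Compute p/w ratios and sort ascending (WSPT): [(9, 5), (6, 3), (10, 2), (5, 1)]
Compute weighted completion times:
  Job (p=9,w=5): C=9, w*C=5*9=45
  Job (p=6,w=3): C=15, w*C=3*15=45
  Job (p=10,w=2): C=25, w*C=2*25=50
  Job (p=5,w=1): C=30, w*C=1*30=30
Total weighted completion time = 170

170
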